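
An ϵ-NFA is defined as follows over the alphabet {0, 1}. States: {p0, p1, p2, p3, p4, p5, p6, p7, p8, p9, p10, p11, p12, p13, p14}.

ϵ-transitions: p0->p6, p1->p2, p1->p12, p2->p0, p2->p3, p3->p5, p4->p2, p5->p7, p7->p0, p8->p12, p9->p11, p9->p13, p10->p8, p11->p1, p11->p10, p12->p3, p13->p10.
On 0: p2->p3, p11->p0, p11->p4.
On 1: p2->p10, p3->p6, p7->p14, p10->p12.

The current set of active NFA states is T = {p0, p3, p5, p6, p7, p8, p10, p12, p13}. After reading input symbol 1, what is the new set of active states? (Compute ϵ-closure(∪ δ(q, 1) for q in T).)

p3 on 1 → {p6}.
p7 on 1 → {p14}.
p10 on 1 → {p12}.
No 1-transition from p0, p5, p6, p8, p12, p13.
Union after reading 1: {p6, p12, p14}.
Now take the ϵ-closure:
From p12 via ϵ: add p3.
From p3 via ϵ: add p5.
From p5 via ϵ: add p7.
From p7 via ϵ: add p0.
No new states can be added; the closed set is {p0, p3, p5, p6, p7, p12, p14}.

{p0, p3, p5, p6, p7, p12, p14}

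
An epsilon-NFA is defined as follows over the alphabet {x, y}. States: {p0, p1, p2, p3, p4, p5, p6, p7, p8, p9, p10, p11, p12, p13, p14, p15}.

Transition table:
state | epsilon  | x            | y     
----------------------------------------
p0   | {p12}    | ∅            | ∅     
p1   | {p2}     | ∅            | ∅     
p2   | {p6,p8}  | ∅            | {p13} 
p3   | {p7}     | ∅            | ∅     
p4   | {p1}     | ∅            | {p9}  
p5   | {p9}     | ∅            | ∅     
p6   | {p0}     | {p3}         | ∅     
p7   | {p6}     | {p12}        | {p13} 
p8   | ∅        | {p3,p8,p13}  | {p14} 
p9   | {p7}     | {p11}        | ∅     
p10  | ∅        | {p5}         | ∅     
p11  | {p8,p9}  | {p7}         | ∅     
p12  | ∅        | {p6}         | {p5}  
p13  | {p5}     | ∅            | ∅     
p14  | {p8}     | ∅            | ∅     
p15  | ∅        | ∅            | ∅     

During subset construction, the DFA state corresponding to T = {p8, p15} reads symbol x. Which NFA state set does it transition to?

p8 on x → {p3, p8, p13}.
No x-transition from p15.
Union after reading x: {p3, p8, p13}.
Now take the epsilon-closure:
From p3 via epsilon: add p7.
From p13 via epsilon: add p5.
From p5 via epsilon: add p9.
From p7 via epsilon: add p6.
From p6 via epsilon: add p0.
From p0 via epsilon: add p12.
No new states can be added; the closed set is {p0, p3, p5, p6, p7, p8, p9, p12, p13}.

{p0, p3, p5, p6, p7, p8, p9, p12, p13}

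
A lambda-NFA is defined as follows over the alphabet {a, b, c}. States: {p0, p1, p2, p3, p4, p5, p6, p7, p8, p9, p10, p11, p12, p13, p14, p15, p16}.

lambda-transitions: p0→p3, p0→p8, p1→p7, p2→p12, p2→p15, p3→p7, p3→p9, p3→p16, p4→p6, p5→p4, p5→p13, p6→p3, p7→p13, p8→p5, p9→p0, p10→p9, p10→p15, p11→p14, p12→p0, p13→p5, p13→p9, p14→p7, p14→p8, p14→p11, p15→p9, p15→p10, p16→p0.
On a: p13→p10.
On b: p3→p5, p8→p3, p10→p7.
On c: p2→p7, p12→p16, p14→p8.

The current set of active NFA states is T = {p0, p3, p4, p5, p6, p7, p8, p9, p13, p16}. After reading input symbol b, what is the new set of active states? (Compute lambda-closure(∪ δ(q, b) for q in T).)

{p0, p3, p4, p5, p6, p7, p8, p9, p13, p16}

p3 on b → {p5}.
p8 on b → {p3}.
No b-transition from p0, p4, p5, p6, p7, p9, p13, p16.
Union after reading b: {p3, p5}.
Now take the lambda-closure:
From p3 via lambda: add p7, p9, p16.
From p5 via lambda: add p4, p13.
From p4 via lambda: add p6.
From p9 via lambda: add p0.
From p0 via lambda: add p8.
No new states can be added; the closed set is {p0, p3, p4, p5, p6, p7, p8, p9, p13, p16}.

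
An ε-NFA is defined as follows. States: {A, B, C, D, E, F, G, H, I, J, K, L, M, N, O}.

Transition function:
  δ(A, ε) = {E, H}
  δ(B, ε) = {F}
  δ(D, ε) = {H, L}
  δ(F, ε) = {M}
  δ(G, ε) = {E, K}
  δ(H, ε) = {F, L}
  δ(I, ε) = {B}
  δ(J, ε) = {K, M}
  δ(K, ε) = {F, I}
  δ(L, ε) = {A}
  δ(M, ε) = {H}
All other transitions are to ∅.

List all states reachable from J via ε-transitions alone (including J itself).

{A, B, E, F, H, I, J, K, L, M}

Start with {J}.
From J via ε: add K, M.
From K via ε: add F, I.
From M via ε: add H.
From H via ε: add L.
From I via ε: add B.
From L via ε: add A.
From A via ε: add E.
No new states can be added; the closed set is {A, B, E, F, H, I, J, K, L, M}.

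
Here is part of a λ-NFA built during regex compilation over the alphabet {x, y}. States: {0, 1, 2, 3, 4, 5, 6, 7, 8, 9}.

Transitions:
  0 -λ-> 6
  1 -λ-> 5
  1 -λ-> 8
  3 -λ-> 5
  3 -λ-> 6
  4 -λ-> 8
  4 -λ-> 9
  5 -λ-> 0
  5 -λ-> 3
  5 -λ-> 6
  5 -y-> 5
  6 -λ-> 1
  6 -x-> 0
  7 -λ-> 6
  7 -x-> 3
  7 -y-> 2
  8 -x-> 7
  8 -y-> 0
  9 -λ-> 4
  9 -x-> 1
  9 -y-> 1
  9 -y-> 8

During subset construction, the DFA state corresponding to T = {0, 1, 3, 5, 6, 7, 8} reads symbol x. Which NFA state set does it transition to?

{0, 1, 3, 5, 6, 7, 8}

6 on x → {0}.
7 on x → {3}.
8 on x → {7}.
No x-transition from 0, 1, 3, 5.
Union after reading x: {0, 3, 7}.
Now take the λ-closure:
From 0 via λ: add 6.
From 3 via λ: add 5.
From 6 via λ: add 1.
From 1 via λ: add 8.
No new states can be added; the closed set is {0, 1, 3, 5, 6, 7, 8}.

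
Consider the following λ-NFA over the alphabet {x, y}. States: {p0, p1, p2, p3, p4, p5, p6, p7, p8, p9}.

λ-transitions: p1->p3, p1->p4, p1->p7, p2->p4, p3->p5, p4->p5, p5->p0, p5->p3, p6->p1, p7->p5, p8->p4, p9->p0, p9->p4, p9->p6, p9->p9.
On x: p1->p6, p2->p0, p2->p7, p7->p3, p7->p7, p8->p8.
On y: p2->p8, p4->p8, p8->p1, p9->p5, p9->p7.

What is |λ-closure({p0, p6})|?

7

Start with {p0, p6}.
From p6 via λ: add p1.
From p1 via λ: add p3, p4, p7.
From p3 via λ: add p5.
λ-closure = {p0, p1, p3, p4, p5, p6, p7}, which has 7 states.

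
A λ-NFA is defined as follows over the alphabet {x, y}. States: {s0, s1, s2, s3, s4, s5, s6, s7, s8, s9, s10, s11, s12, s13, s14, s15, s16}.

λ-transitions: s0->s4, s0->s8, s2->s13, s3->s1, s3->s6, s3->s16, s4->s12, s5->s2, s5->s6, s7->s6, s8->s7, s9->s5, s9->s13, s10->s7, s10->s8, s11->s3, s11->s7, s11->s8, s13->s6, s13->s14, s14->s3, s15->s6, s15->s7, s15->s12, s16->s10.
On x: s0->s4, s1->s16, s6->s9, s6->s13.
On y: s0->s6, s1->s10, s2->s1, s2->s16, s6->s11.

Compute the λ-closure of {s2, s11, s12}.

{s1, s2, s3, s6, s7, s8, s10, s11, s12, s13, s14, s16}

Start with {s2, s11, s12}.
From s2 via λ: add s13.
From s11 via λ: add s3, s7, s8.
From s3 via λ: add s1, s6, s16.
From s13 via λ: add s14.
From s16 via λ: add s10.
No new states can be added; the closed set is {s1, s2, s3, s6, s7, s8, s10, s11, s12, s13, s14, s16}.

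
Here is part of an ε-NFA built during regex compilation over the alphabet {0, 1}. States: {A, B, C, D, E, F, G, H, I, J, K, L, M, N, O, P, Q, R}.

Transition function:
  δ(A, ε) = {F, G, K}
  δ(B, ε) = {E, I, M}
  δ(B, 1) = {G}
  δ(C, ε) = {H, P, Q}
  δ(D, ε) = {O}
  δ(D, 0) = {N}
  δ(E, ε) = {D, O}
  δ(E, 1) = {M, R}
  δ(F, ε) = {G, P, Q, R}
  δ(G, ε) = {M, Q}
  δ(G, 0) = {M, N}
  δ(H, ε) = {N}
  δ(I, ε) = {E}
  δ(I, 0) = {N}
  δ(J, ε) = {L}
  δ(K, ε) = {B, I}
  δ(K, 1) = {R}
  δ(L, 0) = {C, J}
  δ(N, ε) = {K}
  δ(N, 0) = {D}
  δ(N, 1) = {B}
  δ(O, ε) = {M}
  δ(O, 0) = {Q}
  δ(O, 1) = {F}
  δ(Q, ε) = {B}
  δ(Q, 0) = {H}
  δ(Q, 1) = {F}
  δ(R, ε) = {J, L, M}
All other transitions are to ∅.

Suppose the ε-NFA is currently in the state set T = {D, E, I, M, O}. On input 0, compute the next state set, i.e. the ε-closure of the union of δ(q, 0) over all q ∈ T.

D on 0 → {N}.
I on 0 → {N}.
O on 0 → {Q}.
No 0-transition from E, M.
Union after reading 0: {N, Q}.
Now take the ε-closure:
From N via ε: add K.
From Q via ε: add B.
From B via ε: add E, I, M.
From E via ε: add D, O.
No new states can be added; the closed set is {B, D, E, I, K, M, N, O, Q}.

{B, D, E, I, K, M, N, O, Q}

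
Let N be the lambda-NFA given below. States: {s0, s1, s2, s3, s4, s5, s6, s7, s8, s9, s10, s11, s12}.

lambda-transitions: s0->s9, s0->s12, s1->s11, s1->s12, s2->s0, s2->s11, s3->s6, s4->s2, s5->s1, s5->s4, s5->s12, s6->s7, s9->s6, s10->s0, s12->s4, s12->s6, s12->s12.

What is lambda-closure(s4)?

{s0, s2, s4, s6, s7, s9, s11, s12}

Start with {s4}.
From s4 via lambda: add s2.
From s2 via lambda: add s0, s11.
From s0 via lambda: add s9, s12.
From s9 via lambda: add s6.
From s6 via lambda: add s7.
No new states can be added; the closed set is {s0, s2, s4, s6, s7, s9, s11, s12}.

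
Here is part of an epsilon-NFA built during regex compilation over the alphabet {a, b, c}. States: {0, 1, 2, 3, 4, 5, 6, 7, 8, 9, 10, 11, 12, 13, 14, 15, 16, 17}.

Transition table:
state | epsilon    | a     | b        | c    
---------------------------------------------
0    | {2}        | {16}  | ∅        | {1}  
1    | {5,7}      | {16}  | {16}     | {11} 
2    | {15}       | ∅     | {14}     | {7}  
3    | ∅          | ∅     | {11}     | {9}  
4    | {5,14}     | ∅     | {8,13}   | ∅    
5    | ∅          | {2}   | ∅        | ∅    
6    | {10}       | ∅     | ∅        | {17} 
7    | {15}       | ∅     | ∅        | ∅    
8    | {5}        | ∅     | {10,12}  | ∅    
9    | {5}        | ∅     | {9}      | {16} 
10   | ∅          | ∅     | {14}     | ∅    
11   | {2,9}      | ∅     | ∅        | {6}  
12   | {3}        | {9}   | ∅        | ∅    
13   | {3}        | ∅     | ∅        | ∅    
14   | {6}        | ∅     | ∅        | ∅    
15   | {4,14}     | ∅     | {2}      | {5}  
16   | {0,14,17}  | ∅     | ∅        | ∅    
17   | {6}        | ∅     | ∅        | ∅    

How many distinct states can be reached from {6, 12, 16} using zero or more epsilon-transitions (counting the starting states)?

Start with {6, 12, 16}.
From 6 via epsilon: add 10.
From 12 via epsilon: add 3.
From 16 via epsilon: add 0, 14, 17.
From 0 via epsilon: add 2.
From 2 via epsilon: add 15.
From 15 via epsilon: add 4.
From 4 via epsilon: add 5.
epsilon-closure = {0, 2, 3, 4, 5, 6, 10, 12, 14, 15, 16, 17}, which has 12 states.

12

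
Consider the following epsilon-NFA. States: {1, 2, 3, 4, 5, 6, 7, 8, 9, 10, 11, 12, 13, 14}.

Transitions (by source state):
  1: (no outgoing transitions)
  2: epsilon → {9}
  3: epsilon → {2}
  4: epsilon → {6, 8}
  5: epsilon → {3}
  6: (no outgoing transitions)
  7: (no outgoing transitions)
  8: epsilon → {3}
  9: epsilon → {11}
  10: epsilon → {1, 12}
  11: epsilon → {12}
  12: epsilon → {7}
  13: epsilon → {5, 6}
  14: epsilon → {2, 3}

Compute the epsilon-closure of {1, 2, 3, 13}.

{1, 2, 3, 5, 6, 7, 9, 11, 12, 13}

Start with {1, 2, 3, 13}.
From 2 via epsilon: add 9.
From 13 via epsilon: add 5, 6.
From 9 via epsilon: add 11.
From 11 via epsilon: add 12.
From 12 via epsilon: add 7.
No new states can be added; the closed set is {1, 2, 3, 5, 6, 7, 9, 11, 12, 13}.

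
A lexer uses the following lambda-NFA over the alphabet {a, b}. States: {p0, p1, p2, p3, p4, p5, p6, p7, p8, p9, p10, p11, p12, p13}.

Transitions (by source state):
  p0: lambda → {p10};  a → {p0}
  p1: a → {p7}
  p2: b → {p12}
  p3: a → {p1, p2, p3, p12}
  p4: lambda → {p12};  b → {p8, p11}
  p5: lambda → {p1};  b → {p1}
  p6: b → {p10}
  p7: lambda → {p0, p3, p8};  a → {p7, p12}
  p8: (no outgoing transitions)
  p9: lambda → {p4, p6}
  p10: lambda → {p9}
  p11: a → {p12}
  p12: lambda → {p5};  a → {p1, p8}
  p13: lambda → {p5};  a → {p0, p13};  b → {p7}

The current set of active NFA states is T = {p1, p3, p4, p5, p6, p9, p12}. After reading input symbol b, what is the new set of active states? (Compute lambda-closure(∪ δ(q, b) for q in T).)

p4 on b → {p8, p11}.
p5 on b → {p1}.
p6 on b → {p10}.
No b-transition from p1, p3, p9, p12.
Union after reading b: {p1, p8, p10, p11}.
Now take the lambda-closure:
From p10 via lambda: add p9.
From p9 via lambda: add p4, p6.
From p4 via lambda: add p12.
From p12 via lambda: add p5.
No new states can be added; the closed set is {p1, p4, p5, p6, p8, p9, p10, p11, p12}.

{p1, p4, p5, p6, p8, p9, p10, p11, p12}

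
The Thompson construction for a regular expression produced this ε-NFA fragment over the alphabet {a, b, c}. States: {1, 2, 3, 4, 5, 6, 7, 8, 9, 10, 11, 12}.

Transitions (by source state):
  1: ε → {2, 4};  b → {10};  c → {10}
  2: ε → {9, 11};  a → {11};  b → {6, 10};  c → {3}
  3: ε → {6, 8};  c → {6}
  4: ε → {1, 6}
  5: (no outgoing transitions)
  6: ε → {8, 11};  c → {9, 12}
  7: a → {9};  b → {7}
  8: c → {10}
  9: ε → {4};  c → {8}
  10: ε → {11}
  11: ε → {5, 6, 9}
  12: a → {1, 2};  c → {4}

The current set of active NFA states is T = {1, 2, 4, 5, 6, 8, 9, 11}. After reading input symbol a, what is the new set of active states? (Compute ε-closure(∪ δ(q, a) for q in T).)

{1, 2, 4, 5, 6, 8, 9, 11}

2 on a → {11}.
No a-transition from 1, 4, 5, 6, 8, 9, 11.
Union after reading a: {11}.
Now take the ε-closure:
From 11 via ε: add 5, 6, 9.
From 6 via ε: add 8.
From 9 via ε: add 4.
From 4 via ε: add 1.
From 1 via ε: add 2.
No new states can be added; the closed set is {1, 2, 4, 5, 6, 8, 9, 11}.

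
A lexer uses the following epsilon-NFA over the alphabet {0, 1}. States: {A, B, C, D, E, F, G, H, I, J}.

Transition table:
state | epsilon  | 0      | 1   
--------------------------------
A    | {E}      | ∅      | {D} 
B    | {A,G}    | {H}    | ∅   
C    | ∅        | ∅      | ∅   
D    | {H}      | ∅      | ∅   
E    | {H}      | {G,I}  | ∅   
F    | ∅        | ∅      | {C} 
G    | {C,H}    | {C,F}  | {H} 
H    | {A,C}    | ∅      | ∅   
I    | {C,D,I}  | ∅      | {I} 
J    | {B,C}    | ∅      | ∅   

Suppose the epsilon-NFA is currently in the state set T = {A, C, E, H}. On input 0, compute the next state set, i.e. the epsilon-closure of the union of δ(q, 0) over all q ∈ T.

E on 0 → {G, I}.
No 0-transition from A, C, H.
Union after reading 0: {G, I}.
Now take the epsilon-closure:
From G via epsilon: add C, H.
From I via epsilon: add D.
From H via epsilon: add A.
From A via epsilon: add E.
No new states can be added; the closed set is {A, C, D, E, G, H, I}.

{A, C, D, E, G, H, I}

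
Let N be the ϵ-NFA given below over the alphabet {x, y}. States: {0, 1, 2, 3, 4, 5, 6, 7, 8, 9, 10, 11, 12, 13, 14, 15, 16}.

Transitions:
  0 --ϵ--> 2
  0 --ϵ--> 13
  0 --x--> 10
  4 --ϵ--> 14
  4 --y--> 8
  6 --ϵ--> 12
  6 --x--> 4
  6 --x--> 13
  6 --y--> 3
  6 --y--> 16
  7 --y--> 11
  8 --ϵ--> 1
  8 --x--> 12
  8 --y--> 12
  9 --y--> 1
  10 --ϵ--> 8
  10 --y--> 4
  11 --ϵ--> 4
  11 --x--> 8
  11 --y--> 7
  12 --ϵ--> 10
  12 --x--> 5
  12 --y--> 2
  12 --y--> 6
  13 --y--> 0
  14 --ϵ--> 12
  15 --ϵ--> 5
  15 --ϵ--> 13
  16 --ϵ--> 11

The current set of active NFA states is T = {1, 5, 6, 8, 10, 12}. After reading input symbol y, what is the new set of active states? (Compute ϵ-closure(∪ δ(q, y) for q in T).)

{1, 2, 3, 4, 6, 8, 10, 11, 12, 14, 16}

6 on y → {3, 16}.
8 on y → {12}.
10 on y → {4}.
12 on y → {2, 6}.
No y-transition from 1, 5.
Union after reading y: {2, 3, 4, 6, 12, 16}.
Now take the ϵ-closure:
From 4 via ϵ: add 14.
From 12 via ϵ: add 10.
From 16 via ϵ: add 11.
From 10 via ϵ: add 8.
From 8 via ϵ: add 1.
No new states can be added; the closed set is {1, 2, 3, 4, 6, 8, 10, 11, 12, 14, 16}.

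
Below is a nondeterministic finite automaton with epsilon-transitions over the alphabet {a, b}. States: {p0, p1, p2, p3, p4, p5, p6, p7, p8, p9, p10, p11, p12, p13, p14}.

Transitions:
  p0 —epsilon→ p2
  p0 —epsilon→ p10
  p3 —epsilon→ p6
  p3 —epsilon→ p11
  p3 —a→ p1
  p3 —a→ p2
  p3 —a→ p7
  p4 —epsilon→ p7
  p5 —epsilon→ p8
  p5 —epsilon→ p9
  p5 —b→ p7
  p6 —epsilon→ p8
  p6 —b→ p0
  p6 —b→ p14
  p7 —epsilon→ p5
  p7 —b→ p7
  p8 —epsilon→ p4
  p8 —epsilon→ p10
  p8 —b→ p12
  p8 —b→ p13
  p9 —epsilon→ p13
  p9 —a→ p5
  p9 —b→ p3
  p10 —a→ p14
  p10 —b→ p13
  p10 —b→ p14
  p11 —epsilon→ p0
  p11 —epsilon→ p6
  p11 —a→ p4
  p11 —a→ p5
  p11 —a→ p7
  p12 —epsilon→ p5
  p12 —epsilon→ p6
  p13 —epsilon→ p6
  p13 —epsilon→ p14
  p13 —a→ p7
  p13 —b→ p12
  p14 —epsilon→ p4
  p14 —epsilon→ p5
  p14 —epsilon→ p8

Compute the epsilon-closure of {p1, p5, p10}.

Start with {p1, p5, p10}.
From p5 via epsilon: add p8, p9.
From p8 via epsilon: add p4.
From p9 via epsilon: add p13.
From p4 via epsilon: add p7.
From p13 via epsilon: add p6, p14.
No new states can be added; the closed set is {p1, p4, p5, p6, p7, p8, p9, p10, p13, p14}.

{p1, p4, p5, p6, p7, p8, p9, p10, p13, p14}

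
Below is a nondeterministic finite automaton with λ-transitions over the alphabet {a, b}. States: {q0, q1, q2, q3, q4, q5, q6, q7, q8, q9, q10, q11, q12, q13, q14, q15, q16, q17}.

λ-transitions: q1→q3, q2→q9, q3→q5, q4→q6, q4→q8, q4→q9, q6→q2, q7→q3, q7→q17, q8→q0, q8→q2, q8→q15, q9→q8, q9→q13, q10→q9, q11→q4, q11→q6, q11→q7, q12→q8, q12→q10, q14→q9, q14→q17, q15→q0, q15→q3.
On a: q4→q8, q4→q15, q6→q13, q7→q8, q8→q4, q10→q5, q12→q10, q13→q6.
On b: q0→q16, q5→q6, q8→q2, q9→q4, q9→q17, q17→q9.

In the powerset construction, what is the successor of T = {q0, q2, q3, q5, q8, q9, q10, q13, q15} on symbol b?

q0 on b → {q16}.
q5 on b → {q6}.
q8 on b → {q2}.
q9 on b → {q4, q17}.
No b-transition from q2, q3, q10, q13, q15.
Union after reading b: {q2, q4, q6, q16, q17}.
Now take the λ-closure:
From q2 via λ: add q9.
From q4 via λ: add q8.
From q8 via λ: add q0, q15.
From q9 via λ: add q13.
From q15 via λ: add q3.
From q3 via λ: add q5.
No new states can be added; the closed set is {q0, q2, q3, q4, q5, q6, q8, q9, q13, q15, q16, q17}.

{q0, q2, q3, q4, q5, q6, q8, q9, q13, q15, q16, q17}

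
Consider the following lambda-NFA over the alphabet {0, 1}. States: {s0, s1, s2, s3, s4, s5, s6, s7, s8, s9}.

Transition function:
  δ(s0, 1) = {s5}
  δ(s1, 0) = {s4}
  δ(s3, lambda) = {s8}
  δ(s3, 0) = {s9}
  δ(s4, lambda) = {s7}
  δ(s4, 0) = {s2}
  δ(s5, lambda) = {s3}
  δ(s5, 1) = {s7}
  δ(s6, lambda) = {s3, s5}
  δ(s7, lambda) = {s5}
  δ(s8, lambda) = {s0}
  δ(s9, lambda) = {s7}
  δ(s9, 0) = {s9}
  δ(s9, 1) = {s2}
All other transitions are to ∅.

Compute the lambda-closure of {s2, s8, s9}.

{s0, s2, s3, s5, s7, s8, s9}

Start with {s2, s8, s9}.
From s8 via lambda: add s0.
From s9 via lambda: add s7.
From s7 via lambda: add s5.
From s5 via lambda: add s3.
No new states can be added; the closed set is {s0, s2, s3, s5, s7, s8, s9}.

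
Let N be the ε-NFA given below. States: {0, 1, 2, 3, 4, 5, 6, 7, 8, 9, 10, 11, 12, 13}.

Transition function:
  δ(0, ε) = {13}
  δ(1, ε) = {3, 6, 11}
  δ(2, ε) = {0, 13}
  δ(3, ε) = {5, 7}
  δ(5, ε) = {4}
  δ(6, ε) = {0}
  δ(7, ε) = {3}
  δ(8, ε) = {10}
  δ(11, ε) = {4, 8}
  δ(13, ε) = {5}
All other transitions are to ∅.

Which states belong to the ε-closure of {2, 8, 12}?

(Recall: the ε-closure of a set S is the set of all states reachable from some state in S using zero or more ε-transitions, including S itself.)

Start with {2, 8, 12}.
From 2 via ε: add 0, 13.
From 8 via ε: add 10.
From 13 via ε: add 5.
From 5 via ε: add 4.
No new states can be added; the closed set is {0, 2, 4, 5, 8, 10, 12, 13}.

{0, 2, 4, 5, 8, 10, 12, 13}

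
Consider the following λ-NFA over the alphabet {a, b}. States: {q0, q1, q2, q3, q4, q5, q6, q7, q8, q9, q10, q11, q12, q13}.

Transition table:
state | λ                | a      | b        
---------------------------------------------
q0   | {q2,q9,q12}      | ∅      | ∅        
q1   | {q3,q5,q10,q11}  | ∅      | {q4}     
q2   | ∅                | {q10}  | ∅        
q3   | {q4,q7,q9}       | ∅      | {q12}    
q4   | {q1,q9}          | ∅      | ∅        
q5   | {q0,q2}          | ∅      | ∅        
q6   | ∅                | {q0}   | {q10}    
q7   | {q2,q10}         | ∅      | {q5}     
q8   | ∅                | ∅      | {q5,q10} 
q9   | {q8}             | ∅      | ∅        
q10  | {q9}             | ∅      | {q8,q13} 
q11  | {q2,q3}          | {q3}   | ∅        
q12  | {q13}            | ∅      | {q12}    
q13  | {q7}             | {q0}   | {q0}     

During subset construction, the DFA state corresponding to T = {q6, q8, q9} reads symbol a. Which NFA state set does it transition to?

{q0, q2, q7, q8, q9, q10, q12, q13}

q6 on a → {q0}.
No a-transition from q8, q9.
Union after reading a: {q0}.
Now take the λ-closure:
From q0 via λ: add q2, q9, q12.
From q9 via λ: add q8.
From q12 via λ: add q13.
From q13 via λ: add q7.
From q7 via λ: add q10.
No new states can be added; the closed set is {q0, q2, q7, q8, q9, q10, q12, q13}.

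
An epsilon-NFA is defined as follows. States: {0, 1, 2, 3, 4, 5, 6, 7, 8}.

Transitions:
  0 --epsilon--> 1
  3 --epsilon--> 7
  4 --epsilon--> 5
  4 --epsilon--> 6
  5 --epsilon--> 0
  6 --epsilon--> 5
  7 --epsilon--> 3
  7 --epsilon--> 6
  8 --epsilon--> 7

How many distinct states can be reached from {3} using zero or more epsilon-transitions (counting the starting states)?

Start with {3}.
From 3 via epsilon: add 7.
From 7 via epsilon: add 6.
From 6 via epsilon: add 5.
From 5 via epsilon: add 0.
From 0 via epsilon: add 1.
epsilon-closure = {0, 1, 3, 5, 6, 7}, which has 6 states.

6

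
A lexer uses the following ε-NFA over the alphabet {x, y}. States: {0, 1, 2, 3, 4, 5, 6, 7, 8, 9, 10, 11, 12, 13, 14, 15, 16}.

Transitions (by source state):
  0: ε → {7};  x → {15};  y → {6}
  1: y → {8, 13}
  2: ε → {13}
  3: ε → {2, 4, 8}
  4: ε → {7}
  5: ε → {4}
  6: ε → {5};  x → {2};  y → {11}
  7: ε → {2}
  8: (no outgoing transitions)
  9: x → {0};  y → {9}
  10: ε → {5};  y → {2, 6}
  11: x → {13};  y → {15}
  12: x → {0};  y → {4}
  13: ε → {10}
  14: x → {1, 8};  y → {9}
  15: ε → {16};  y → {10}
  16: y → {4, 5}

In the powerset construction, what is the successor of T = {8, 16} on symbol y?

{2, 4, 5, 7, 10, 13}

16 on y → {4, 5}.
No y-transition from 8.
Union after reading y: {4, 5}.
Now take the ε-closure:
From 4 via ε: add 7.
From 7 via ε: add 2.
From 2 via ε: add 13.
From 13 via ε: add 10.
No new states can be added; the closed set is {2, 4, 5, 7, 10, 13}.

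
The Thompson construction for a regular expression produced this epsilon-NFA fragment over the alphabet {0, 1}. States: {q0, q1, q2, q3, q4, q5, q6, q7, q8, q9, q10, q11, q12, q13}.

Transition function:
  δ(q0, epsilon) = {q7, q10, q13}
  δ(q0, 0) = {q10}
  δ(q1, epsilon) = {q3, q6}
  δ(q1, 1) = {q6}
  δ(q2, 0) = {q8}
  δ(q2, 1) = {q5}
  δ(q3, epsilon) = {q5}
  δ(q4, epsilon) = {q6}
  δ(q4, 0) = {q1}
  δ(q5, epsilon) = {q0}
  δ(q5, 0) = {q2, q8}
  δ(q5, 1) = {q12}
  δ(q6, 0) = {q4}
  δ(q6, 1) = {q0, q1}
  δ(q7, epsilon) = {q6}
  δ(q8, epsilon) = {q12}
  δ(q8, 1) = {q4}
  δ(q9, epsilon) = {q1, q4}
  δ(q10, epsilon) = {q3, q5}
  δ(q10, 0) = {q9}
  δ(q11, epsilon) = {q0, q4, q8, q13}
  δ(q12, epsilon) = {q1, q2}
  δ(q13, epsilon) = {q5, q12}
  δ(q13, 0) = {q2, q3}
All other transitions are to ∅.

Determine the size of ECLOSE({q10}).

Start with {q10}.
From q10 via epsilon: add q3, q5.
From q5 via epsilon: add q0.
From q0 via epsilon: add q7, q13.
From q7 via epsilon: add q6.
From q13 via epsilon: add q12.
From q12 via epsilon: add q1, q2.
epsilon-closure = {q0, q1, q2, q3, q5, q6, q7, q10, q12, q13}, which has 10 states.

10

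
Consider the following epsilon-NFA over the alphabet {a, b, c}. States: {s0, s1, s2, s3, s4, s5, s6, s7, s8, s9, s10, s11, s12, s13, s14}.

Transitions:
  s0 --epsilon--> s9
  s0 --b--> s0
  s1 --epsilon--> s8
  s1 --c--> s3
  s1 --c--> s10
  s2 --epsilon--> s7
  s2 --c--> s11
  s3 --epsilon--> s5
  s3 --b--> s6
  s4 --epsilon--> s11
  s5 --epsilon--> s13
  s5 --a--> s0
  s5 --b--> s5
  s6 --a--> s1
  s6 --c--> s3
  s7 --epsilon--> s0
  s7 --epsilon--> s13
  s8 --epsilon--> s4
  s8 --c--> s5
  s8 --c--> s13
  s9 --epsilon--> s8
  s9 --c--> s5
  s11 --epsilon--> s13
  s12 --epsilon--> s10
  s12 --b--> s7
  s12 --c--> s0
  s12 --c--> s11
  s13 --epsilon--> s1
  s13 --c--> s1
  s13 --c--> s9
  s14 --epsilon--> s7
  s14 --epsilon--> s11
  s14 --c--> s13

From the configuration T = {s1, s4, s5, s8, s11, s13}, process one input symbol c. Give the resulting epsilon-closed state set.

{s1, s3, s4, s5, s8, s9, s10, s11, s13}

s1 on c → {s3, s10}.
s8 on c → {s5, s13}.
s13 on c → {s1, s9}.
No c-transition from s4, s5, s11.
Union after reading c: {s1, s3, s5, s9, s10, s13}.
Now take the epsilon-closure:
From s1 via epsilon: add s8.
From s8 via epsilon: add s4.
From s4 via epsilon: add s11.
No new states can be added; the closed set is {s1, s3, s4, s5, s8, s9, s10, s11, s13}.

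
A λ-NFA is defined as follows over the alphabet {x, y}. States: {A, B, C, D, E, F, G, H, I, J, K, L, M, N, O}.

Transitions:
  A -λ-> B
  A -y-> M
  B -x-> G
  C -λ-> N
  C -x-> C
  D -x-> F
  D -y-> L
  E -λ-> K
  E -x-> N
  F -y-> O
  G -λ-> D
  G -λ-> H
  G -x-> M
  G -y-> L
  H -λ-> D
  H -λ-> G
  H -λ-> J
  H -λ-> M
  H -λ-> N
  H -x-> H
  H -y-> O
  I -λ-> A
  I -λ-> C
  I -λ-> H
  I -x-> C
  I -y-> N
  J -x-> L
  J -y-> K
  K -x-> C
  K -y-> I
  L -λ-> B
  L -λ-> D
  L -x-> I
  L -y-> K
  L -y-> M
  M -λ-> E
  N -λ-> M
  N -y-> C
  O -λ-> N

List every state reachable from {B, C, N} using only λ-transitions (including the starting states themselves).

{B, C, E, K, M, N}

Start with {B, C, N}.
From N via λ: add M.
From M via λ: add E.
From E via λ: add K.
No new states can be added; the closed set is {B, C, E, K, M, N}.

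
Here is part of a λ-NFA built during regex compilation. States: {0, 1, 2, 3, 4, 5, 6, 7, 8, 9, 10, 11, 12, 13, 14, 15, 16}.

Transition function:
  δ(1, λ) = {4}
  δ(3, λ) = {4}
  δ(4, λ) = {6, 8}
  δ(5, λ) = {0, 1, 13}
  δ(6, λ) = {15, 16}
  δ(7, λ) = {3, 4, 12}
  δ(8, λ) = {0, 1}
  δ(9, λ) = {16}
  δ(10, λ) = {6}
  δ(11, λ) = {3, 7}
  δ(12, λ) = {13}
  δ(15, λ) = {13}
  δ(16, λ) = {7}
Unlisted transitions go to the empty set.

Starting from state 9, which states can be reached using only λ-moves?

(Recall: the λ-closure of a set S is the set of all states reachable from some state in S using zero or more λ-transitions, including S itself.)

{0, 1, 3, 4, 6, 7, 8, 9, 12, 13, 15, 16}

Start with {9}.
From 9 via λ: add 16.
From 16 via λ: add 7.
From 7 via λ: add 3, 4, 12.
From 4 via λ: add 6, 8.
From 12 via λ: add 13.
From 6 via λ: add 15.
From 8 via λ: add 0, 1.
No new states can be added; the closed set is {0, 1, 3, 4, 6, 7, 8, 9, 12, 13, 15, 16}.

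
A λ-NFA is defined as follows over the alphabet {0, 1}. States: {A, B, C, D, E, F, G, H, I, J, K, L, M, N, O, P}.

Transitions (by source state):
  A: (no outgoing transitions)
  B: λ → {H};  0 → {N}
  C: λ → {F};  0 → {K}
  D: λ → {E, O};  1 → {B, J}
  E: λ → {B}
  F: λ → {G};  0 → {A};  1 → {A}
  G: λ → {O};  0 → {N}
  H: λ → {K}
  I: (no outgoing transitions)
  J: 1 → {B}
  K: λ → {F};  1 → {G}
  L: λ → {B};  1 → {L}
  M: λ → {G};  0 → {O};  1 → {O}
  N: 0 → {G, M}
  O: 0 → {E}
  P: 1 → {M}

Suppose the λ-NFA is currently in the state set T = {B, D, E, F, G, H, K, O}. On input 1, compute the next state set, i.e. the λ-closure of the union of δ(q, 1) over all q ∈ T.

{A, B, F, G, H, J, K, O}

D on 1 → {B, J}.
F on 1 → {A}.
K on 1 → {G}.
No 1-transition from B, E, G, H, O.
Union after reading 1: {A, B, G, J}.
Now take the λ-closure:
From B via λ: add H.
From G via λ: add O.
From H via λ: add K.
From K via λ: add F.
No new states can be added; the closed set is {A, B, F, G, H, J, K, O}.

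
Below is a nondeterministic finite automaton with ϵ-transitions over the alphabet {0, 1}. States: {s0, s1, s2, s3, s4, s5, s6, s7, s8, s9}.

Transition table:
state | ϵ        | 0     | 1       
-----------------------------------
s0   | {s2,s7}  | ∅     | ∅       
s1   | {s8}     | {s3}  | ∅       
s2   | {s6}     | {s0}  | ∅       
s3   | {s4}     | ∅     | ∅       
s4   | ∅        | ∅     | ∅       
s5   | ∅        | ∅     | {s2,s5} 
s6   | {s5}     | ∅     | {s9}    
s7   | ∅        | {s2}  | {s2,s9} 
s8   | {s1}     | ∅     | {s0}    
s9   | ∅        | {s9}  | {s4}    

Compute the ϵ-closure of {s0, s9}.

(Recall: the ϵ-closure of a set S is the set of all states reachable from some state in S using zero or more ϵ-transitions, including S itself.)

{s0, s2, s5, s6, s7, s9}

Start with {s0, s9}.
From s0 via ϵ: add s2, s7.
From s2 via ϵ: add s6.
From s6 via ϵ: add s5.
No new states can be added; the closed set is {s0, s2, s5, s6, s7, s9}.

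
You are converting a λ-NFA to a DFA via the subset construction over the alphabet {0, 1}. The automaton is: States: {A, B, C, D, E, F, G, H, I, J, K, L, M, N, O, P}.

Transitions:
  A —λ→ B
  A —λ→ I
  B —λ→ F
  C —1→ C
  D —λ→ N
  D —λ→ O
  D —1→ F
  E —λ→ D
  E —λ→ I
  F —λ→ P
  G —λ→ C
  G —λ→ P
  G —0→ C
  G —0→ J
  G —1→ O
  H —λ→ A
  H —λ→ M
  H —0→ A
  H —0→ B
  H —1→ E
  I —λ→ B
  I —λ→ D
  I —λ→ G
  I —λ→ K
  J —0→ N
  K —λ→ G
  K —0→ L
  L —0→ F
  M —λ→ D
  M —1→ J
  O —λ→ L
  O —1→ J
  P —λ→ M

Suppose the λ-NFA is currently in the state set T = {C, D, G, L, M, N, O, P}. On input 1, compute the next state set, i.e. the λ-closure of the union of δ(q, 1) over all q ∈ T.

{C, D, F, J, L, M, N, O, P}

C on 1 → {C}.
D on 1 → {F}.
G on 1 → {O}.
M on 1 → {J}.
O on 1 → {J}.
No 1-transition from L, N, P.
Union after reading 1: {C, F, J, O}.
Now take the λ-closure:
From F via λ: add P.
From O via λ: add L.
From P via λ: add M.
From M via λ: add D.
From D via λ: add N.
No new states can be added; the closed set is {C, D, F, J, L, M, N, O, P}.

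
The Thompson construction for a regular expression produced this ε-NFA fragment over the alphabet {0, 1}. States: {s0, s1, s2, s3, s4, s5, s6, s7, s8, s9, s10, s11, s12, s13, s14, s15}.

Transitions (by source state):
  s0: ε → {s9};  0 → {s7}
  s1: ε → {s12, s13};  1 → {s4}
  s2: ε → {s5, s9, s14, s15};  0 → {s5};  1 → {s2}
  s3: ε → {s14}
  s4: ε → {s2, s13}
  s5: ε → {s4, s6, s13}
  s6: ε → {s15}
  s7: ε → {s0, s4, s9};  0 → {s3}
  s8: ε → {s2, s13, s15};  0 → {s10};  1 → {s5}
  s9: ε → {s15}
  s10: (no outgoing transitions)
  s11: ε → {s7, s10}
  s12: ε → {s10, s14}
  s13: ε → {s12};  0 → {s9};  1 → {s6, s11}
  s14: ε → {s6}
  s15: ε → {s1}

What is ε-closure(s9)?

{s1, s6, s9, s10, s12, s13, s14, s15}

Start with {s9}.
From s9 via ε: add s15.
From s15 via ε: add s1.
From s1 via ε: add s12, s13.
From s12 via ε: add s10, s14.
From s14 via ε: add s6.
No new states can be added; the closed set is {s1, s6, s9, s10, s12, s13, s14, s15}.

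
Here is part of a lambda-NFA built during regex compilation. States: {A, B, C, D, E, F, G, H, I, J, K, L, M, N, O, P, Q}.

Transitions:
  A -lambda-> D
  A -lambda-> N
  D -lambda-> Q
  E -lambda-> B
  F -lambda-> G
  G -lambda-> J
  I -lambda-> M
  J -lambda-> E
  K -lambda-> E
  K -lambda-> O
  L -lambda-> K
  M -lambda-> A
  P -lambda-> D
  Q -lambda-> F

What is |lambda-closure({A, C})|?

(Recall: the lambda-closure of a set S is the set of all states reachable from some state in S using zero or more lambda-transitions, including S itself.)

Start with {A, C}.
From A via lambda: add D, N.
From D via lambda: add Q.
From Q via lambda: add F.
From F via lambda: add G.
From G via lambda: add J.
From J via lambda: add E.
From E via lambda: add B.
lambda-closure = {A, B, C, D, E, F, G, J, N, Q}, which has 10 states.

10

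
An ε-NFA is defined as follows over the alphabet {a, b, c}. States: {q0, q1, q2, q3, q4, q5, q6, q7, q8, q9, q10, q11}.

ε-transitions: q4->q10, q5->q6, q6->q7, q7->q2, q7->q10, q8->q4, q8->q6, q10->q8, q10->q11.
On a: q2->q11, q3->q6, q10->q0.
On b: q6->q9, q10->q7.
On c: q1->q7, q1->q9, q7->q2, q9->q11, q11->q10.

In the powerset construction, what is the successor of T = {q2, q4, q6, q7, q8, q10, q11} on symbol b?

{q2, q4, q6, q7, q8, q9, q10, q11}

q6 on b → {q9}.
q10 on b → {q7}.
No b-transition from q2, q4, q7, q8, q11.
Union after reading b: {q7, q9}.
Now take the ε-closure:
From q7 via ε: add q2, q10.
From q10 via ε: add q8, q11.
From q8 via ε: add q4, q6.
No new states can be added; the closed set is {q2, q4, q6, q7, q8, q9, q10, q11}.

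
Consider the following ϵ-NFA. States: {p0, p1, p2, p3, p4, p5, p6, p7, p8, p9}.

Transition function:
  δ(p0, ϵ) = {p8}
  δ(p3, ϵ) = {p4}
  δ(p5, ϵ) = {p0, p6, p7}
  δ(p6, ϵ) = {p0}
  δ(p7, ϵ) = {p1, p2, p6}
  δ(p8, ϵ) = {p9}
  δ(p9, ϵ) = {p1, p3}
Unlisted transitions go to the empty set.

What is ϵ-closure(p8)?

{p1, p3, p4, p8, p9}

Start with {p8}.
From p8 via ϵ: add p9.
From p9 via ϵ: add p1, p3.
From p3 via ϵ: add p4.
No new states can be added; the closed set is {p1, p3, p4, p8, p9}.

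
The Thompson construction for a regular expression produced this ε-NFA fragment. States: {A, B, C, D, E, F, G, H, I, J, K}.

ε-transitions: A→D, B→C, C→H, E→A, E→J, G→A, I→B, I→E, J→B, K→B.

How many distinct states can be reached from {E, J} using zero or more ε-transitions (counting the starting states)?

7

Start with {E, J}.
From E via ε: add A.
From J via ε: add B.
From A via ε: add D.
From B via ε: add C.
From C via ε: add H.
ε-closure = {A, B, C, D, E, H, J}, which has 7 states.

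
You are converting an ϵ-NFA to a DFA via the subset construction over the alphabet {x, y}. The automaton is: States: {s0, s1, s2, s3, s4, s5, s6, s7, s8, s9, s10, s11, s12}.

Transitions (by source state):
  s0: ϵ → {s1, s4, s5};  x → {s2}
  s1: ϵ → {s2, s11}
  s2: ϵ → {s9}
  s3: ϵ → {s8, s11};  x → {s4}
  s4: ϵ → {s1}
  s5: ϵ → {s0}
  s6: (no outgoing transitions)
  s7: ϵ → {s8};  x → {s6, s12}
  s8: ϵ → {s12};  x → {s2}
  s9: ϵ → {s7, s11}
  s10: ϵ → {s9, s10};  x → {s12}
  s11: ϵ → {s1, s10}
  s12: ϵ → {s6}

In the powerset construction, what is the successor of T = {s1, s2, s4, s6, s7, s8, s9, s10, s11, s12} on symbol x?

s7 on x → {s6, s12}.
s8 on x → {s2}.
s10 on x → {s12}.
No x-transition from s1, s2, s4, s6, s9, s11, s12.
Union after reading x: {s2, s6, s12}.
Now take the ϵ-closure:
From s2 via ϵ: add s9.
From s9 via ϵ: add s7, s11.
From s7 via ϵ: add s8.
From s11 via ϵ: add s1, s10.
No new states can be added; the closed set is {s1, s2, s6, s7, s8, s9, s10, s11, s12}.

{s1, s2, s6, s7, s8, s9, s10, s11, s12}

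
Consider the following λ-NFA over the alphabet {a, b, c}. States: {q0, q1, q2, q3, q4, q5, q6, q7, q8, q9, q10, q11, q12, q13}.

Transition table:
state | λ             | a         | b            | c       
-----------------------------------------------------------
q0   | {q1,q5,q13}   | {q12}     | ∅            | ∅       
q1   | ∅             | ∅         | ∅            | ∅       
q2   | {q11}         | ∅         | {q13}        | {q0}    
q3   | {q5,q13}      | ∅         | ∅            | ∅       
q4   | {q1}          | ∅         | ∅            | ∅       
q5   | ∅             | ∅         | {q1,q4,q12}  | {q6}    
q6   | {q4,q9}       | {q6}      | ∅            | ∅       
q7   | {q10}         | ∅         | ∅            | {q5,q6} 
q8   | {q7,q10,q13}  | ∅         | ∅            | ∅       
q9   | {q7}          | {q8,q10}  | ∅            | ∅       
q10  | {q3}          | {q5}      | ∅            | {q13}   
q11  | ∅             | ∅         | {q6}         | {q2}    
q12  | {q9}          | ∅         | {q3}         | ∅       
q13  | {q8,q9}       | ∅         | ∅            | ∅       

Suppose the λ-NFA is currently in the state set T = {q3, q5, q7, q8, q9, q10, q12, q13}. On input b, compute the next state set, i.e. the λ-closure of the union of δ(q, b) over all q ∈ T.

{q1, q3, q4, q5, q7, q8, q9, q10, q12, q13}

q5 on b → {q1, q4, q12}.
q12 on b → {q3}.
No b-transition from q3, q7, q8, q9, q10, q13.
Union after reading b: {q1, q3, q4, q12}.
Now take the λ-closure:
From q3 via λ: add q5, q13.
From q12 via λ: add q9.
From q9 via λ: add q7.
From q13 via λ: add q8.
From q7 via λ: add q10.
No new states can be added; the closed set is {q1, q3, q4, q5, q7, q8, q9, q10, q12, q13}.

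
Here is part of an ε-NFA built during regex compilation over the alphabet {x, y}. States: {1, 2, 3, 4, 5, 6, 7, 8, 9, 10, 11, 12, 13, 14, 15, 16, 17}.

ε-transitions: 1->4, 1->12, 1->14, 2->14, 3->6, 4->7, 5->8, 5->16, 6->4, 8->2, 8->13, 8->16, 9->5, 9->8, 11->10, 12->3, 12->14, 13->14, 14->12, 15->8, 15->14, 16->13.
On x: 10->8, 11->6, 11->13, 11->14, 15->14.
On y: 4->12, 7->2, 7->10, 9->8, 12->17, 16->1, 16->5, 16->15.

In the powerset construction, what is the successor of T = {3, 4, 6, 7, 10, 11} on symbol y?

4 on y → {12}.
7 on y → {2, 10}.
No y-transition from 3, 6, 10, 11.
Union after reading y: {2, 10, 12}.
Now take the ε-closure:
From 2 via ε: add 14.
From 12 via ε: add 3.
From 3 via ε: add 6.
From 6 via ε: add 4.
From 4 via ε: add 7.
No new states can be added; the closed set is {2, 3, 4, 6, 7, 10, 12, 14}.

{2, 3, 4, 6, 7, 10, 12, 14}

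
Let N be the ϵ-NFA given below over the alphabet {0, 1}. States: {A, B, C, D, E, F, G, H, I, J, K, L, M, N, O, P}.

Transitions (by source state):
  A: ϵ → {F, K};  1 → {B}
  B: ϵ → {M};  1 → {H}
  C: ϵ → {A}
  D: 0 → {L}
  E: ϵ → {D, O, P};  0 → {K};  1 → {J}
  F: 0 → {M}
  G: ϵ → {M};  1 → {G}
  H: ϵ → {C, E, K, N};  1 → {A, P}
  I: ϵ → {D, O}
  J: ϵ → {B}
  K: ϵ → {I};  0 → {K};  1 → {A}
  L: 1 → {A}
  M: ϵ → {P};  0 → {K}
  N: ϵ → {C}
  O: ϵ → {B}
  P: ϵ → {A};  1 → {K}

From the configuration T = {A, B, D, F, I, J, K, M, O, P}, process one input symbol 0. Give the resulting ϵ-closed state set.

{A, B, D, F, I, K, L, M, O, P}

D on 0 → {L}.
F on 0 → {M}.
K on 0 → {K}.
M on 0 → {K}.
No 0-transition from A, B, I, J, O, P.
Union after reading 0: {K, L, M}.
Now take the ϵ-closure:
From K via ϵ: add I.
From M via ϵ: add P.
From I via ϵ: add D, O.
From P via ϵ: add A.
From A via ϵ: add F.
From O via ϵ: add B.
No new states can be added; the closed set is {A, B, D, F, I, K, L, M, O, P}.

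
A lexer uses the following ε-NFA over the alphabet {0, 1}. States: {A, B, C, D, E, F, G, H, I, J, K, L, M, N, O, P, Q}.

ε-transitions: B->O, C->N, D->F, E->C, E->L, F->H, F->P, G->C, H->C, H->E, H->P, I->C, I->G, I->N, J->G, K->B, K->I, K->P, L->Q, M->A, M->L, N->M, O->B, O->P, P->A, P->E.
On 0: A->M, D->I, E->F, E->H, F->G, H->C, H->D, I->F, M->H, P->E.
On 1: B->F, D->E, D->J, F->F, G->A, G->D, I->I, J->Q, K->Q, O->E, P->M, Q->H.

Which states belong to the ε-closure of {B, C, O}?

Start with {B, C, O}.
From C via ε: add N.
From O via ε: add P.
From N via ε: add M.
From P via ε: add A, E.
From E via ε: add L.
From L via ε: add Q.
No new states can be added; the closed set is {A, B, C, E, L, M, N, O, P, Q}.

{A, B, C, E, L, M, N, O, P, Q}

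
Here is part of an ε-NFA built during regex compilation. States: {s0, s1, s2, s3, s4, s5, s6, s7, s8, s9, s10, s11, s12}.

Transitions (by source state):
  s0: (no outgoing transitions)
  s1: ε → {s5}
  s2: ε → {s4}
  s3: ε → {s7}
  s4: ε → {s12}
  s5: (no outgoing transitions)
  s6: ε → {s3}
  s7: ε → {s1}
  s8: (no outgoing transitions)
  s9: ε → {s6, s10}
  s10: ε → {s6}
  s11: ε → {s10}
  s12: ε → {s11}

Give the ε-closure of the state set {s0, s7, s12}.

{s0, s1, s3, s5, s6, s7, s10, s11, s12}

Start with {s0, s7, s12}.
From s7 via ε: add s1.
From s12 via ε: add s11.
From s1 via ε: add s5.
From s11 via ε: add s10.
From s10 via ε: add s6.
From s6 via ε: add s3.
No new states can be added; the closed set is {s0, s1, s3, s5, s6, s7, s10, s11, s12}.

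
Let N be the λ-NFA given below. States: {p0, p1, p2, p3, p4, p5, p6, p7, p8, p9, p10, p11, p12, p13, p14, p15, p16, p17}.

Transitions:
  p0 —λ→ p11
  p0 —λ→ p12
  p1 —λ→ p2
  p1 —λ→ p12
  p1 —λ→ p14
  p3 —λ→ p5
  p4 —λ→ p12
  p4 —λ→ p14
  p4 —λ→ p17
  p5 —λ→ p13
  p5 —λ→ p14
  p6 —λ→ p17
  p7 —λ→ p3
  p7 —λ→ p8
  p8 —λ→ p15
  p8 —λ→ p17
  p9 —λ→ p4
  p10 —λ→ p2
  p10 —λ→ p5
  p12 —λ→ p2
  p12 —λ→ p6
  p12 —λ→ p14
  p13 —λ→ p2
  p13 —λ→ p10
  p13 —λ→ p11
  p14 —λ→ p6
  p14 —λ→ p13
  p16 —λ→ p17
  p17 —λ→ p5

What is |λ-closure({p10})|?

8

Start with {p10}.
From p10 via λ: add p2, p5.
From p5 via λ: add p13, p14.
From p13 via λ: add p11.
From p14 via λ: add p6.
From p6 via λ: add p17.
λ-closure = {p2, p5, p6, p10, p11, p13, p14, p17}, which has 8 states.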